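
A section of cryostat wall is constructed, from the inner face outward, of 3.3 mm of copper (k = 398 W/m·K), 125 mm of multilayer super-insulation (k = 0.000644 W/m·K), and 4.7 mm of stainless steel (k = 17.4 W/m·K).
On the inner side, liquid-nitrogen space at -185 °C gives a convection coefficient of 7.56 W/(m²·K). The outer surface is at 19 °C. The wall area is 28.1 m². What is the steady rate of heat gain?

Q ≈ 29.5 W

Using the resistance-network approach (series):
R_inner film = 1/(h_i·A) = 1/(7.56×28.1) = 0.004707 K/W
R_copper = L/(kA) = 0.0033/(398×28.1) = 2.951×10^-7 K/W
R_multilayer super-insulation = L/(kA) = 0.125/(0.000644×28.1) = 6.907 K/W
R_stainless steel = L/(kA) = 0.0047/(17.4×28.1) = 9.613×10^-6 K/W
R_total = 6.912 K/W
Q = ΔT / R_total = 204 / 6.912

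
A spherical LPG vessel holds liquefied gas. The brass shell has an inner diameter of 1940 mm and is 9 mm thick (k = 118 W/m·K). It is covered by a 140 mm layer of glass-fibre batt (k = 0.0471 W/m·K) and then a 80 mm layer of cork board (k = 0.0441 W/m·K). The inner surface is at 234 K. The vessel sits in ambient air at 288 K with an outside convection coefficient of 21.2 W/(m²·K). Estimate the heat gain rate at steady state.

Q ≈ 166 W

Radial (spherical) resistances in series:
R_brass shell = (1/0.97 − 1/0.979)/(4π×118) = 6.391×10^-6 K/W
R_glass-fibre batt = (1/0.979 − 1/1.119)/(4π×0.0471) = 0.2159 K/W
R_cork board = (1/1.119 − 1/1.199)/(4π×0.0441) = 0.1076 K/W
R_outer film = 1/(h·4πr_o²) = 1/(21.2×4π×1.199²) = 0.002611 K/W
R_total = 0.3261 K/W
Q = ΔT/R_total = 54/0.3261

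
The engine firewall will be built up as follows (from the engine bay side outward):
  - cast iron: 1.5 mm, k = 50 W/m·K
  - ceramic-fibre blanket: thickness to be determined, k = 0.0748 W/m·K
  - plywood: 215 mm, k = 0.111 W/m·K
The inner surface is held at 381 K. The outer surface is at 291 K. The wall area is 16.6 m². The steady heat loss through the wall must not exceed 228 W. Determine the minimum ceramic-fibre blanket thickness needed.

Thermal resistances in series:
R_cast iron = L/(kA) = 0.0015/(50×16.6) = 1.807×10^-6 K/W
R_plywood = L/(kA) = 0.215/(0.111×16.6) = 0.1167 K/W
Sum of the known resistances R_other = 0.1167 K/W
Required total resistance R_tot = ΔT/Q_allow = 90/228 = 0.3947 K/W
R_ceramic-fibre blanket = R_tot − R_other = 0.2781 K/W
L = R·k·A = 0.2781×0.0748×16.6

L ≈ 345 mm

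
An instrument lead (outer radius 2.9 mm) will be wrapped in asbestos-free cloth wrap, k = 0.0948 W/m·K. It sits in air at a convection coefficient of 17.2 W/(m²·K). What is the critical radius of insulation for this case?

r_cr ≈ 5.51 mm

For a cylinder r_cr = k/h = 0.0948/17.2
r_cr = 5.51 mm; since the bare radius (2.9 mm) is below r_cr, adding a thin layer of insulation will *increase* heat loss.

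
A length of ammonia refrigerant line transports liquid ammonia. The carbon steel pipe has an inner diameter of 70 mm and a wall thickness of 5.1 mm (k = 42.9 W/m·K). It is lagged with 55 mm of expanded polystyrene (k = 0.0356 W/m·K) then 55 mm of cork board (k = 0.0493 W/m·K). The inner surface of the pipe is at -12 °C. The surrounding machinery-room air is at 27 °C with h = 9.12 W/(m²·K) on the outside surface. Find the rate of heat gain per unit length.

Radial resistances (cylindrical: R_cond = ln(r_o/r_i)/(2πkL), R_conv = 1/(h·2πrL)):
R_carbon steel pipe wall = ln(40.1/35)/(2π×42.9×1) = 5.047×10^-4 K/W
R_expanded polystyrene = ln(95.1/40.1)/(2π×0.0356×1) = 3.861 K/W
R_cork board = ln(150.1/95.1)/(2π×0.0493×1) = 1.473 K/W
R_outer film = 1/(h_o·2πr_oL) = 1/(9.12×2π×0.1501×1) = 0.1163 K/W
R_total = 5.451 K/W
Q = ΔT/R_total = 39/5.451

q′ ≈ 7.16 W/m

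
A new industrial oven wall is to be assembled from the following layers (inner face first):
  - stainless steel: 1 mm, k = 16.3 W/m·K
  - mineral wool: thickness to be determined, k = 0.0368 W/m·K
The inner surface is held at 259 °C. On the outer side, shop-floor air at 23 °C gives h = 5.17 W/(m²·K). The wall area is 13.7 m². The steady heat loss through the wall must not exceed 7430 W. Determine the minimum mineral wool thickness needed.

Thermal resistances in series:
R_stainless steel = L/(kA) = 0.001/(16.3×13.7) = 4.478×10^-6 K/W
R_outer film = 1/(h_o·A) = 1/(5.17×13.7) = 0.01412 K/W
Sum of the known resistances R_other = 0.01412 K/W
Required total resistance R_tot = ΔT/Q_allow = 236/7430 = 0.03176 K/W
R_mineral wool = R_tot − R_other = 0.01764 K/W
L = R·k·A = 0.01764×0.0368×13.7

L ≈ 8.89 mm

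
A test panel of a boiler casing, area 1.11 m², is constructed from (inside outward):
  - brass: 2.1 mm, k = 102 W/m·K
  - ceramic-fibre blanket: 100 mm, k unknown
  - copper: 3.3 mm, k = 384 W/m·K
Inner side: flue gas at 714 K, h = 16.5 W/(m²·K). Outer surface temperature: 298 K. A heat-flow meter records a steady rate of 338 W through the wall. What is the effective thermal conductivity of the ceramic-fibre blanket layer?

Thermal resistances in series:
R_inner film = 1/(h_i·A) = 1/(16.5×1.11) = 0.0546 K/W
R_brass = L/(kA) = 0.0021/(102×1.11) = 1.855×10^-5 K/W
R_copper = L/(kA) = 0.0033/(384×1.11) = 7.742×10^-6 K/W
Sum of known resistances R_other = 0.05463 K/W
Total R = ΔT/Q = 416/338 = 1.231 K/W
R_ceramic-fibre blanket = R_total − R_other = 1.176 K/W
k = L/(R·A) = 0.1/(1.176×1.11)

k ≈ 0.0766 W/(m·K)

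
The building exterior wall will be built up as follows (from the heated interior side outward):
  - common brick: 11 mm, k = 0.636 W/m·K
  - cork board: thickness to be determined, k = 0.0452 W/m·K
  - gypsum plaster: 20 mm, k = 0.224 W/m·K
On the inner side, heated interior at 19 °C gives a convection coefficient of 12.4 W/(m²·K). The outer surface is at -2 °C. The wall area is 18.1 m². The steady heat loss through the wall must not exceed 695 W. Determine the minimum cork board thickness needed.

L ≈ 16.3 mm

Series thermal resistances:
R_inner film = 1/(h_i·A) = 1/(12.4×18.1) = 0.004456 K/W
R_common brick = L/(kA) = 0.011/(0.636×18.1) = 9.556×10^-4 K/W
R_gypsum plaster = L/(kA) = 0.02/(0.224×18.1) = 0.004933 K/W
Sum of the known resistances R_other = 0.01034 K/W
Required total resistance R_tot = ΔT/Q_allow = 21/695 = 0.03022 K/W
R_cork board = R_tot − R_other = 0.01987 K/W
L = R·k·A = 0.01987×0.0452×18.1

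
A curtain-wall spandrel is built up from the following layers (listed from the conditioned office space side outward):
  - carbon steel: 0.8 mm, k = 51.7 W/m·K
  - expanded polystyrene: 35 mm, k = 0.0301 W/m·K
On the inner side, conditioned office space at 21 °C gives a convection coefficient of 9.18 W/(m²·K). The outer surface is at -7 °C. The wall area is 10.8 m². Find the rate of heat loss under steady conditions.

Q ≈ 238 W

Model the wall as resistances in series:
R_inner film = 1/(h_i·A) = 1/(9.18×10.8) = 0.01009 K/W
R_carbon steel = L/(kA) = 0.0008/(51.7×10.8) = 1.433×10^-6 K/W
R_expanded polystyrene = L/(kA) = 0.035/(0.0301×10.8) = 0.1077 K/W
R_total = 0.1178 K/W
Q = ΔT / R_total = 28 / 0.1178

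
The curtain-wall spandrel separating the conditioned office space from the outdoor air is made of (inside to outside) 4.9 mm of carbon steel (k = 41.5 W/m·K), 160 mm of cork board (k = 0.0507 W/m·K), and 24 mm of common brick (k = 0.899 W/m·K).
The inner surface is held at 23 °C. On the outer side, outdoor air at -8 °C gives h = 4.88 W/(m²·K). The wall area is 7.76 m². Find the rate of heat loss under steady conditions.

Q ≈ 71 W

Using the resistance-network approach (series):
R_carbon steel = L/(kA) = 0.0049/(41.5×7.76) = 1.522×10^-5 K/W
R_cork board = L/(kA) = 0.16/(0.0507×7.76) = 0.4067 K/W
R_common brick = L/(kA) = 0.024/(0.899×7.76) = 0.00344 K/W
R_outer film = 1/(h_o·A) = 1/(4.88×7.76) = 0.02641 K/W
R_total = 0.4365 K/W
Q = ΔT / R_total = 31 / 0.4365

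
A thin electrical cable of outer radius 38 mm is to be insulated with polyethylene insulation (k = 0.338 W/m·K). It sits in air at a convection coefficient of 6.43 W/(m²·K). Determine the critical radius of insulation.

r_cr ≈ 52.6 mm

For a cylinder r_cr = k/h = 0.338/6.43
r_cr = 52.6 mm; since the bare radius (38 mm) is below r_cr, adding a thin layer of insulation will *increase* heat loss.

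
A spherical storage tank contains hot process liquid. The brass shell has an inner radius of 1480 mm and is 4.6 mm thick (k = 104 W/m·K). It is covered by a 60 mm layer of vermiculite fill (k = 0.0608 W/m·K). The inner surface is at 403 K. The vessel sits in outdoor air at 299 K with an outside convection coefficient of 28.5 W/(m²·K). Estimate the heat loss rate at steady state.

For a spherical shell R = (1/r₁ − 1/r₂)/(4πk); film R = 1/(h·4πr²). In series:
R_brass shell = (1/1.48 − 1/1.4846)/(4π×104) = 1.602×10^-6 K/W
R_vermiculite fill = (1/1.4846 − 1/1.5446)/(4π×0.0608) = 0.03425 K/W
R_outer film = 1/(h·4πr_o²) = 1/(28.5×4π×1.5446²) = 0.00117 K/W
R_total = 0.03542 K/W
Q = ΔT/R_total = 104/0.03542

Q ≈ 2940 W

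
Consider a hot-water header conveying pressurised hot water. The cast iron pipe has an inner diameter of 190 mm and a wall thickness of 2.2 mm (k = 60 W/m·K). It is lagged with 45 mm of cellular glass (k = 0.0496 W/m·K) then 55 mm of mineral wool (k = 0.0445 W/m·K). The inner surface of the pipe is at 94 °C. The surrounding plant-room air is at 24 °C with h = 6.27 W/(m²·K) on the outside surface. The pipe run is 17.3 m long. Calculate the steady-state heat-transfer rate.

Q ≈ 481 W

Treating each annulus and film as a series resistance:
R_cast iron pipe wall = ln(97.2/95)/(2π×60×17.3) = 3.51×10^-6 K/W
R_cellular glass = ln(142.2/97.2)/(2π×0.0496×17.3) = 0.07057 K/W
R_mineral wool = ln(197.2/142.2)/(2π×0.0445×17.3) = 0.0676 K/W
R_outer film = 1/(h_o·2πr_oL) = 1/(6.27×2π×0.1972×17.3) = 0.00744 K/W
R_total = 0.1456 K/W
Q = ΔT/R_total = 70/0.1456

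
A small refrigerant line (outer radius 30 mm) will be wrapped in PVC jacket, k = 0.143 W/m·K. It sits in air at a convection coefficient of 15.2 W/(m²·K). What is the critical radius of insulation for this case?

For a cylinder r_cr = k/h = 0.143/15.2
r_cr = 9.41 mm; since the bare radius (30 mm) is above r_cr, any added insulation will reduce heat loss.

r_cr ≈ 9.41 mm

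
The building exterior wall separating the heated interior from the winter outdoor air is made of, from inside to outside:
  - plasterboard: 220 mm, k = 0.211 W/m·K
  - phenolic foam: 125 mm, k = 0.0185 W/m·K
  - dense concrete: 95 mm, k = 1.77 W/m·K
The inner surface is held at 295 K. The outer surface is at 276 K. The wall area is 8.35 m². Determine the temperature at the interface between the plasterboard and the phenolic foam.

T ≈ 292 K

Treating each layer as a thermal resistance in series:
R_plasterboard = L/(kA) = 0.22/(0.211×8.35) = 0.1249 K/W
R_phenolic foam = L/(kA) = 0.125/(0.0185×8.35) = 0.8092 K/W
R_dense concrete = L/(kA) = 0.095/(1.77×8.35) = 0.006428 K/W
R_total = 0.9405 K/W;  Q = ΔT/R_total = 19/0.9405 = 20.2 W
T_interface = T_inner − Q·ΣR(inner→interface) = 295 − 20.2×0.1249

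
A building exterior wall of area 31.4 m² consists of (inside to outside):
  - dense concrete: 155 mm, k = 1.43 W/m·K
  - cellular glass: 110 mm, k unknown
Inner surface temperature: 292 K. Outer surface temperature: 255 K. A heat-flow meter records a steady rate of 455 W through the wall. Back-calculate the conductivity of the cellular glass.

Treating each layer as a thermal resistance in series:
R_dense concrete = L/(kA) = 0.155/(1.43×31.4) = 0.003452 K/W
Sum of known resistances R_other = 0.003452 K/W
Total R = ΔT/Q = 37/455 = 0.08132 K/W
R_cellular glass = R_total − R_other = 0.07787 K/W
k = L/(R·A) = 0.11/(0.07787×31.4)

k ≈ 0.045 W/(m·K)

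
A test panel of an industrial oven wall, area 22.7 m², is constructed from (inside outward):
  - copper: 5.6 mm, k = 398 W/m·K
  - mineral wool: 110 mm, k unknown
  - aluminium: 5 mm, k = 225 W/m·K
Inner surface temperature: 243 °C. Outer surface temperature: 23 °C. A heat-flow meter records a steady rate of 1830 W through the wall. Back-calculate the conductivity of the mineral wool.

k ≈ 0.0403 W/(m·K)

Thermal resistances in series:
R_copper = L/(kA) = 0.0056/(398×22.7) = 6.198×10^-7 K/W
R_aluminium = L/(kA) = 0.005/(225×22.7) = 9.79×10^-7 K/W
Sum of known resistances R_other = 1.599×10^-6 K/W
Total R = ΔT/Q = 220/1830 = 0.1202 K/W
R_mineral wool = R_total − R_other = 0.1202 K/W
k = L/(R·A) = 0.11/(0.1202×22.7)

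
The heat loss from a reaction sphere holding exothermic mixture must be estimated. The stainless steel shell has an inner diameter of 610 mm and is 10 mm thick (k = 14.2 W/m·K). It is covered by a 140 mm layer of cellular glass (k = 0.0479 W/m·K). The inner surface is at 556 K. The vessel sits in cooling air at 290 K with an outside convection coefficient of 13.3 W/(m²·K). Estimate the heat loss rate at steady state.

Spherical conduction: R = (1/r_in − 1/r_out)/(4πk) per layer; series-sum.
R_stainless steel shell = (1/0.305 − 1/0.315)/(4π×14.2) = 5.833×10^-4 K/W
R_cellular glass = (1/0.315 − 1/0.455)/(4π×0.0479) = 1.623 K/W
R_outer film = 1/(h·4πr_o²) = 1/(13.3×4π×0.455²) = 0.0289 K/W
R_total = 1.652 K/W
Q = ΔT/R_total = 266/1.652

Q ≈ 161 W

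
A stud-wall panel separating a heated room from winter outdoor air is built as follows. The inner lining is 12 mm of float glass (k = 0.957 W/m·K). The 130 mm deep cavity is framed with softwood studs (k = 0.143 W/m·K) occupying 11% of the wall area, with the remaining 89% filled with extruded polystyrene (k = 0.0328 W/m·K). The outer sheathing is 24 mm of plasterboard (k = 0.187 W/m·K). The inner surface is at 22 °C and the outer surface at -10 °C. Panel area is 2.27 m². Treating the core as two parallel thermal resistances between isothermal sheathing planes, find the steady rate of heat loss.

Sheathing layers in series; stud and cavity paths in parallel between them.
R_inner = 0.012/(0.957×2.27) = 0.005524 K/W
R_stud  = 0.13/(0.143×0.11×2.27) = 3.641 K/W
R_cav   = 0.13/(0.0328×0.89×2.27) = 1.962 K/W
1/R_core = 1/R_stud + 1/R_cav → R_core = 1.275 K/W
R_outer = 0.024/(0.187×2.27) = 0.05654 K/W
R_total = 1.337 K/W
Q = ΔT/R_total = 32/1.337

Q ≈ 23.9 W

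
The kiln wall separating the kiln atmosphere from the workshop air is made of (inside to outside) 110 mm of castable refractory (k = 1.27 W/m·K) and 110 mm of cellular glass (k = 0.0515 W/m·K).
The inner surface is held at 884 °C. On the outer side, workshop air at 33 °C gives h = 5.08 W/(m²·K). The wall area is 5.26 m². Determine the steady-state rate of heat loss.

Q ≈ 1850 W

Series thermal resistances:
R_castable refractory = L/(kA) = 0.11/(1.27×5.26) = 0.01647 K/W
R_cellular glass = L/(kA) = 0.11/(0.0515×5.26) = 0.4061 K/W
R_outer film = 1/(h_o·A) = 1/(5.08×5.26) = 0.03742 K/W
R_total = 0.46 K/W
Q = ΔT / R_total = 851 / 0.46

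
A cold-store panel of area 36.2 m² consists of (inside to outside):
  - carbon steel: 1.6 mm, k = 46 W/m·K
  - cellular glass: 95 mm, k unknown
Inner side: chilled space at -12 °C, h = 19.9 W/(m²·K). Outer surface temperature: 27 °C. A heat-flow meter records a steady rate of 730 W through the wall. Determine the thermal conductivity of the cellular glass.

k ≈ 0.0504 W/(m·K)

Series thermal resistances:
R_inner film = 1/(h_i·A) = 1/(19.9×36.2) = 0.001388 K/W
R_carbon steel = L/(kA) = 0.0016/(46×36.2) = 9.608×10^-7 K/W
Sum of known resistances R_other = 0.001389 K/W
Total R = ΔT/Q = 39/730 = 0.05342 K/W
R_cellular glass = R_total − R_other = 0.05204 K/W
k = L/(R·A) = 0.095/(0.05204×36.2)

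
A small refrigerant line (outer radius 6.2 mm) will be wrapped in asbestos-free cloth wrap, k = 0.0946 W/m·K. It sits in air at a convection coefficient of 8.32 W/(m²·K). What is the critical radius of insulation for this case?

For a cylinder r_cr = k/h = 0.0946/8.32
r_cr = 11.4 mm; since the bare radius (6.2 mm) is below r_cr, adding a thin layer of insulation will *increase* heat loss.

r_cr ≈ 11.4 mm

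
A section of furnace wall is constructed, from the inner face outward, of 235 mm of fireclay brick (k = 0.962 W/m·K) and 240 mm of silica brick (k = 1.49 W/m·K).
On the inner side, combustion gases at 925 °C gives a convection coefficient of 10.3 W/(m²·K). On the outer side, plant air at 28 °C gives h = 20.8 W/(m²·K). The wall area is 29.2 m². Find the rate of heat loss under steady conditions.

Q ≈ 47600 W

Thermal resistances in series:
R_inner film = 1/(h_i·A) = 1/(10.3×29.2) = 0.003325 K/W
R_fireclay brick = L/(kA) = 0.235/(0.962×29.2) = 0.008366 K/W
R_silica brick = L/(kA) = 0.24/(1.49×29.2) = 0.005516 K/W
R_outer film = 1/(h_o·A) = 1/(20.8×29.2) = 0.001646 K/W
R_total = 0.01885 K/W
Q = ΔT / R_total = 897 / 0.01885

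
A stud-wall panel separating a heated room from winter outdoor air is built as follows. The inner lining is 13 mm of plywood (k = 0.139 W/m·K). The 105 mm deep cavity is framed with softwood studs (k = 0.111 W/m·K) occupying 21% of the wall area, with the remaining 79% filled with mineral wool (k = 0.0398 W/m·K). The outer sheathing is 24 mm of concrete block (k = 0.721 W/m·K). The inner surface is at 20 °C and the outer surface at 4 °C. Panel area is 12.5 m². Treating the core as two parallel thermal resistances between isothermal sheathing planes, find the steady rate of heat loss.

Q ≈ 97.8 W

Sheathing layers in series; stud and cavity paths in parallel between them.
R_inner = 0.013/(0.139×12.5) = 0.007482 K/W
R_stud  = 0.105/(0.111×0.21×12.5) = 0.3604 K/W
R_cav   = 0.105/(0.0398×0.79×12.5) = 0.2672 K/W
1/R_core = 1/R_stud + 1/R_cav → R_core = 0.1534 K/W
R_outer = 0.024/(0.721×12.5) = 0.002663 K/W
R_total = 0.1636 K/W
Q = ΔT/R_total = 16/0.1636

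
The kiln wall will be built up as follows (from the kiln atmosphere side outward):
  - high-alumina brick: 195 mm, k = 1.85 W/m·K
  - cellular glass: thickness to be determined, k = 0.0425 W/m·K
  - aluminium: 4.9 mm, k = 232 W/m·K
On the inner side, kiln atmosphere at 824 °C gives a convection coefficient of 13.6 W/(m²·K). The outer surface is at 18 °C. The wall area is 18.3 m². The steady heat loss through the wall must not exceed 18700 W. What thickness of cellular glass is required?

Series thermal resistances:
R_inner film = 1/(h_i·A) = 1/(13.6×18.3) = 0.004018 K/W
R_high-alumina brick = L/(kA) = 0.195/(1.85×18.3) = 0.00576 K/W
R_aluminium = L/(kA) = 0.0049/(232×18.3) = 1.154×10^-6 K/W
Sum of the known resistances R_other = 0.009779 K/W
Required total resistance R_tot = ΔT/Q_allow = 806/18700 = 0.0431 K/W
R_cellular glass = R_tot − R_other = 0.03332 K/W
L = R·k·A = 0.03332×0.0425×18.3

L ≈ 25.9 mm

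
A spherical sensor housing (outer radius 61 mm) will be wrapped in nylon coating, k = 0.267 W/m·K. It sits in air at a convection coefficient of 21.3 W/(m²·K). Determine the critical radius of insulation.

r_cr ≈ 25.1 mm

For a sphere r_cr = 2k/h = 2×0.267/21.3
r_cr = 25.1 mm; since the bare radius (61 mm) is above r_cr, any added insulation will reduce heat loss.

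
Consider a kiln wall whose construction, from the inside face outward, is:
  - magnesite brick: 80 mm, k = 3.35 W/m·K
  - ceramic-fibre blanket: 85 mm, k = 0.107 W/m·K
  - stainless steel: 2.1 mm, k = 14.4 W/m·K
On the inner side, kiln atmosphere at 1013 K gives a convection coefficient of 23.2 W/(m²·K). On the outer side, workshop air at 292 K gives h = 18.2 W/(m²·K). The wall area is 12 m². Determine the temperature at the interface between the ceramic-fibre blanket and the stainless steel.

T ≈ 335 K

Model the wall as resistances in series:
R_inner film = 1/(h_i·A) = 1/(23.2×12) = 0.003592 K/W
R_magnesite brick = L/(kA) = 0.08/(3.35×12) = 0.00199 K/W
R_ceramic-fibre blanket = L/(kA) = 0.085/(0.107×12) = 0.0662 K/W
R_stainless steel = L/(kA) = 0.0021/(14.4×12) = 1.215×10^-5 K/W
R_outer film = 1/(h_o·A) = 1/(18.2×12) = 0.004579 K/W
R_total = 0.07637 K/W;  Q = ΔT/R_total = 721/0.07637 = 9441 W
T_interface = T_inner − Q·ΣR(inner→interface) = 1013 − 9440×0.07178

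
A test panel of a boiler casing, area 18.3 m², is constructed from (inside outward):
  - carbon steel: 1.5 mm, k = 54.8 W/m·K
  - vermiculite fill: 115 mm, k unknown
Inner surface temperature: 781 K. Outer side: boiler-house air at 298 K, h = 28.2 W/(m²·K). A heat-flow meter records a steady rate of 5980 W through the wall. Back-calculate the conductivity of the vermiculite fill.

k ≈ 0.0797 W/(m·K)

Thermal resistances in series:
R_carbon steel = L/(kA) = 0.0015/(54.8×18.3) = 1.496×10^-6 K/W
R_outer film = 1/(h_o·A) = 1/(28.2×18.3) = 0.001938 K/W
Sum of known resistances R_other = 0.001939 K/W
Total R = ΔT/Q = 483/5980 = 0.08077 K/W
R_vermiculite fill = R_total − R_other = 0.07883 K/W
k = L/(R·A) = 0.115/(0.07883×18.3)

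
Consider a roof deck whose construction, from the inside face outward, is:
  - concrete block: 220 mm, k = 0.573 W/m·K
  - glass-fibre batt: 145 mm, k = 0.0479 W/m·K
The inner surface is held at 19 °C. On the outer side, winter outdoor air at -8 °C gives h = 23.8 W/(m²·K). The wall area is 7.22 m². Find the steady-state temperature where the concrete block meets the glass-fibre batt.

T ≈ 16 °C

Treating each layer as a thermal resistance in series:
R_concrete block = L/(kA) = 0.22/(0.573×7.22) = 0.05318 K/W
R_glass-fibre batt = L/(kA) = 0.145/(0.0479×7.22) = 0.4193 K/W
R_outer film = 1/(h_o·A) = 1/(23.8×7.22) = 0.00582 K/W
R_total = 0.4783 K/W;  Q = ΔT/R_total = 27/0.4783 = 56.45 W
T_interface = T_inner − Q·ΣR(inner→interface) = 19 − 56.5×0.05318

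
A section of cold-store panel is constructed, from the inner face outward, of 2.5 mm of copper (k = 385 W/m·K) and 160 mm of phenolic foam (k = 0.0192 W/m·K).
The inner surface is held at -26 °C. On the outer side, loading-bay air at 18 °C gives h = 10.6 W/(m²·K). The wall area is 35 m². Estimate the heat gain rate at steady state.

Q ≈ 183 W

Using the resistance-network approach (series):
R_copper = L/(kA) = 0.0025/(385×35) = 1.855×10^-7 K/W
R_phenolic foam = L/(kA) = 0.16/(0.0192×35) = 0.2381 K/W
R_outer film = 1/(h_o·A) = 1/(10.6×35) = 0.002695 K/W
R_total = 0.2408 K/W
Q = ΔT / R_total = 44 / 0.2408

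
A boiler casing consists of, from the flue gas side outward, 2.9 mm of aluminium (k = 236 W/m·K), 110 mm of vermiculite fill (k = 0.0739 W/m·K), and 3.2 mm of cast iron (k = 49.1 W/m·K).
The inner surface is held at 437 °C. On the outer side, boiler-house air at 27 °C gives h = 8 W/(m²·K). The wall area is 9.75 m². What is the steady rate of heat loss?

Q ≈ 2480 W

Using the resistance-network approach (series):
R_aluminium = L/(kA) = 0.0029/(236×9.75) = 1.26×10^-6 K/W
R_vermiculite fill = L/(kA) = 0.11/(0.0739×9.75) = 0.1527 K/W
R_cast iron = L/(kA) = 0.0032/(49.1×9.75) = 6.684×10^-6 K/W
R_outer film = 1/(h_o·A) = 1/(8×9.75) = 0.01282 K/W
R_total = 0.1655 K/W
Q = ΔT / R_total = 410 / 0.1655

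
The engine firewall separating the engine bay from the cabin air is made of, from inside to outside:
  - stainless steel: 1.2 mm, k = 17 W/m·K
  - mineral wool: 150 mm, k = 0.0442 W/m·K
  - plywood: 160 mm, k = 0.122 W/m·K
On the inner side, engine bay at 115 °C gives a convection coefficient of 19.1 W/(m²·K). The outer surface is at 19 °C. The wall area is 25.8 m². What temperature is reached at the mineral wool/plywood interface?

Series thermal resistances:
R_inner film = 1/(h_i·A) = 1/(19.1×25.8) = 0.002029 K/W
R_stainless steel = L/(kA) = 0.0012/(17×25.8) = 2.736×10^-6 K/W
R_mineral wool = L/(kA) = 0.15/(0.0442×25.8) = 0.1315 K/W
R_plywood = L/(kA) = 0.16/(0.122×25.8) = 0.05083 K/W
R_total = 0.1844 K/W;  Q = ΔT/R_total = 96/0.1844 = 520.6 W
T_interface = T_inner − Q·ΣR(inner→interface) = 115 − 521×0.1336

T ≈ 45.5 °C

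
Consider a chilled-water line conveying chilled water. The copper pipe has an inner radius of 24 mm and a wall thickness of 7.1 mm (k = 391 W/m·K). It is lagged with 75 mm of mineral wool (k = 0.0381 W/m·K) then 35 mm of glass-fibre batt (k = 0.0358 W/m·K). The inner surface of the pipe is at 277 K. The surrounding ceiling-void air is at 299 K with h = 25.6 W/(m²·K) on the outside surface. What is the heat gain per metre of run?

q′ ≈ 3.42 W/m

For a radial system each layer contributes R = ln(r_out/r_in)/(2πkL); films add R = 1/(hA).
R_copper pipe wall = ln(31.1/24)/(2π×391×1) = 1.055×10^-4 K/W
R_mineral wool = ln(106.1/31.1)/(2π×0.0381×1) = 5.126 K/W
R_glass-fibre batt = ln(141.1/106.1)/(2π×0.0358×1) = 1.267 K/W
R_outer film = 1/(h_o·2πr_oL) = 1/(25.6×2π×0.1411×1) = 0.04406 K/W
R_total = 6.438 K/W
Q = ΔT/R_total = 22/6.438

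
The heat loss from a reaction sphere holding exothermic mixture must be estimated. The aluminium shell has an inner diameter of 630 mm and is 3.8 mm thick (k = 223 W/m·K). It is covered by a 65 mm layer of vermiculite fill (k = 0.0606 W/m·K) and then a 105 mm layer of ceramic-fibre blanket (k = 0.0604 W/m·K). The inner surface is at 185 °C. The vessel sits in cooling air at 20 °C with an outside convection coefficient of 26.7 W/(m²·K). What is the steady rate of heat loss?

Q ≈ 114 W

Each spherical layer contributes R = (1/r_i − 1/r_o)/(4πk):
R_aluminium shell = (1/0.315 − 1/0.3188)/(4π×223) = 1.35×10^-5 K/W
R_vermiculite fill = (1/0.3188 − 1/0.3838)/(4π×0.0606) = 0.6976 K/W
R_ceramic-fibre blanket = (1/0.3838 − 1/0.4888)/(4π×0.0604) = 0.7374 K/W
R_outer film = 1/(h·4πr_o²) = 1/(26.7×4π×0.4888²) = 0.01247 K/W
R_total = 1.447 K/W
Q = ΔT/R_total = 165/1.447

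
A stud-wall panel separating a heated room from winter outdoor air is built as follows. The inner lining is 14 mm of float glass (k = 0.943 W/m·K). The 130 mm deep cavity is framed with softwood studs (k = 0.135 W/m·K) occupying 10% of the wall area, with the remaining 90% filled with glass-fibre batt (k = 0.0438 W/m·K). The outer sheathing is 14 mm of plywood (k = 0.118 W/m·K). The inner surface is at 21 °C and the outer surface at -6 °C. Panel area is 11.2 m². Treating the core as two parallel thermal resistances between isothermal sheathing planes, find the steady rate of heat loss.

Sheathing layers in series; stud and cavity paths in parallel between them.
R_inner = 0.014/(0.943×11.2) = 0.001326 K/W
R_stud  = 0.13/(0.135×0.1×11.2) = 0.8598 K/W
R_cav   = 0.13/(0.0438×0.9×11.2) = 0.2944 K/W
1/R_core = 1/R_stud + 1/R_cav → R_core = 0.2193 K/W
R_outer = 0.014/(0.118×11.2) = 0.01059 K/W
R_total = 0.2313 K/W
Q = ΔT/R_total = 27/0.2313

Q ≈ 117 W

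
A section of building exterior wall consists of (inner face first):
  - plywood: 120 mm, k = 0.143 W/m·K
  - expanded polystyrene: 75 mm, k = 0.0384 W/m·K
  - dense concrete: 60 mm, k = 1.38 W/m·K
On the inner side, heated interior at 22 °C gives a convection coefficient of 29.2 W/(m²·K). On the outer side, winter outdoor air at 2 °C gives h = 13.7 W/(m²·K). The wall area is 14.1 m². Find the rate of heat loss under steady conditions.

Q ≈ 95.8 W

Thermal resistances in series:
R_inner film = 1/(h_i·A) = 1/(29.2×14.1) = 0.002429 K/W
R_plywood = L/(kA) = 0.12/(0.143×14.1) = 0.05951 K/W
R_expanded polystyrene = L/(kA) = 0.075/(0.0384×14.1) = 0.1385 K/W
R_dense concrete = L/(kA) = 0.06/(1.38×14.1) = 0.003084 K/W
R_outer film = 1/(h_o·A) = 1/(13.7×14.1) = 0.005177 K/W
R_total = 0.2087 K/W
Q = ΔT / R_total = 20 / 0.2087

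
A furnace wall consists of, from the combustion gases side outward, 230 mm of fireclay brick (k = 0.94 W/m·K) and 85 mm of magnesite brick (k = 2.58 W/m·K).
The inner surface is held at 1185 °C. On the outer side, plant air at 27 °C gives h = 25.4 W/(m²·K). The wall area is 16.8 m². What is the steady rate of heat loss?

Treating each layer as a thermal resistance in series:
R_fireclay brick = L/(kA) = 0.23/(0.94×16.8) = 0.01456 K/W
R_magnesite brick = L/(kA) = 0.085/(2.58×16.8) = 0.001961 K/W
R_outer film = 1/(h_o·A) = 1/(25.4×16.8) = 0.002343 K/W
R_total = 0.01887 K/W
Q = ΔT / R_total = 1158 / 0.01887

Q ≈ 61400 W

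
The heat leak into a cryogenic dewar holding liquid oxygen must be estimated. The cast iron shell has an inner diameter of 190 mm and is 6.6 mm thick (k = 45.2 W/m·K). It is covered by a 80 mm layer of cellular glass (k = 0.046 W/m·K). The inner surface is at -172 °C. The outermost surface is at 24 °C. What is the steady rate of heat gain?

For a spherical shell R = (1/r₁ − 1/r₂)/(4πk); film R = 1/(h·4πr²). In series:
R_cast iron shell = (1/0.095 − 1/0.1016)/(4π×45.2) = 0.001204 K/W
R_cellular glass = (1/0.1016 − 1/0.1816)/(4π×0.046) = 7.501 K/W
R_total = 7.502 K/W
Q = ΔT/R_total = 196/7.502

Q ≈ 26.1 W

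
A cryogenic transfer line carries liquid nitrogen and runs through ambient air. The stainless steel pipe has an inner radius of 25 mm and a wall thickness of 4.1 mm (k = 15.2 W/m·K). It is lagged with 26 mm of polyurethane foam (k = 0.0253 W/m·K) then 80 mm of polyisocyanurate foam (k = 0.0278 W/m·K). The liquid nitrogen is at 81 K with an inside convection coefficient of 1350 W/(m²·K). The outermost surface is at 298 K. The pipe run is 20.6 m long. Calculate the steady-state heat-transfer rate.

For a radial system each layer contributes R = ln(r_out/r_in)/(2πkL); films add R = 1/(hA).
R_inner film = 1/(h_i·2πr₁L) = 1/(1350×2π×0.025×20.6) = 2.289×10^-4 K/W
R_stainless steel pipe wall = ln(29.1/25)/(2π×15.2×20.6) = 7.719×10^-5 K/W
R_polyurethane foam = ln(55.1/29.1)/(2π×0.0253×20.6) = 0.195 K/W
R_polyisocyanurate foam = ln(135.1/55.1)/(2π×0.0278×20.6) = 0.2493 K/W
R_total = 0.4445 K/W
Q = ΔT/R_total = 217/0.4445

Q ≈ 488 W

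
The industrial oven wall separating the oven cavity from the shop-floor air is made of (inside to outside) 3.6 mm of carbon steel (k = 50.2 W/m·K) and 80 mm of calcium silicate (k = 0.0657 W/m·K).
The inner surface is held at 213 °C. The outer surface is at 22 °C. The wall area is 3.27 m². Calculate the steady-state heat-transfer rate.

Q ≈ 513 W

Series thermal resistances:
R_carbon steel = L/(kA) = 0.0036/(50.2×3.27) = 2.193×10^-5 K/W
R_calcium silicate = L/(kA) = 0.08/(0.0657×3.27) = 0.3724 K/W
R_total = 0.3724 K/W
Q = ΔT / R_total = 191 / 0.3724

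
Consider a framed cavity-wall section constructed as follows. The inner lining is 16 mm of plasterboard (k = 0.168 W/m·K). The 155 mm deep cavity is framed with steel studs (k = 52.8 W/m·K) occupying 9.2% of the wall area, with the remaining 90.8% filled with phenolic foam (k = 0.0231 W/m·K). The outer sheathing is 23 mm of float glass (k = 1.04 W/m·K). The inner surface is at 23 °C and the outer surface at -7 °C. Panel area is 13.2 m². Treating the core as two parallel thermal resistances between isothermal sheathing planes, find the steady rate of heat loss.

Sheathing layers in series; stud and cavity paths in parallel between them.
R_inner = 0.016/(0.168×13.2) = 0.007215 K/W
R_stud  = 0.155/(52.8×0.092×13.2) = 0.002417 K/W
R_cav   = 0.155/(0.0231×0.908×13.2) = 0.5598 K/W
1/R_core = 1/R_stud + 1/R_cav → R_core = 0.002407 K/W
R_outer = 0.023/(1.04×13.2) = 0.001675 K/W
R_total = 0.0113 K/W
Q = ΔT/R_total = 30/0.0113

Q ≈ 2660 W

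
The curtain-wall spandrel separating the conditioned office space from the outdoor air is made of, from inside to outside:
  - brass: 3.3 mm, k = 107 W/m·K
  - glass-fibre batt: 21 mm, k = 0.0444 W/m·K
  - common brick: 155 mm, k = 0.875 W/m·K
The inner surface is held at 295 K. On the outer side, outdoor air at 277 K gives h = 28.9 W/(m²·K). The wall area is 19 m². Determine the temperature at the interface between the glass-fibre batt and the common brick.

T ≈ 283 K

Treating each layer as a thermal resistance in series:
R_brass = L/(kA) = 0.0033/(107×19) = 1.623×10^-6 K/W
R_glass-fibre batt = L/(kA) = 0.021/(0.0444×19) = 0.02489 K/W
R_common brick = L/(kA) = 0.155/(0.875×19) = 0.009323 K/W
R_outer film = 1/(h_o·A) = 1/(28.9×19) = 0.001821 K/W
R_total = 0.03604 K/W;  Q = ΔT/R_total = 18/0.03604 = 499.5 W
T_interface = T_inner − Q·ΣR(inner→interface) = 295 − 499×0.02489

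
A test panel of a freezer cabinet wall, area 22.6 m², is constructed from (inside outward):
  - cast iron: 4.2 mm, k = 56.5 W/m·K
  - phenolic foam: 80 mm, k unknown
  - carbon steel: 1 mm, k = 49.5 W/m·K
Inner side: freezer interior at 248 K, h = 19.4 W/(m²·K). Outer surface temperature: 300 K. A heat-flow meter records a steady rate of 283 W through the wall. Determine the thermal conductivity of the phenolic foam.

Thermal resistances in series:
R_inner film = 1/(h_i·A) = 1/(19.4×22.6) = 0.002281 K/W
R_cast iron = L/(kA) = 0.0042/(56.5×22.6) = 3.289×10^-6 K/W
R_carbon steel = L/(kA) = 0.001/(49.5×22.6) = 8.939×10^-7 K/W
Sum of known resistances R_other = 0.002285 K/W
Total R = ΔT/Q = 52/283 = 0.1837 K/W
R_phenolic foam = R_total − R_other = 0.1815 K/W
k = L/(R·A) = 0.08/(0.1815×22.6)

k ≈ 0.0195 W/(m·K)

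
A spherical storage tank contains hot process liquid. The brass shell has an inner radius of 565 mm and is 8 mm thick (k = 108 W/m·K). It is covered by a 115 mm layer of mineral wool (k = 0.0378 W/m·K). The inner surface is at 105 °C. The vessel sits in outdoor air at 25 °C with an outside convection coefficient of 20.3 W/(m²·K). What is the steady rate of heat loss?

Q ≈ 129 W

Each spherical layer contributes R = (1/r_i − 1/r_o)/(4πk):
R_brass shell = (1/0.565 − 1/0.573)/(4π×108) = 1.821×10^-5 K/W
R_mineral wool = (1/0.573 − 1/0.688)/(4π×0.0378) = 0.6141 K/W
R_outer film = 1/(h·4πr_o²) = 1/(20.3×4π×0.688²) = 0.008282 K/W
R_total = 0.6224 K/W
Q = ΔT/R_total = 80/0.6224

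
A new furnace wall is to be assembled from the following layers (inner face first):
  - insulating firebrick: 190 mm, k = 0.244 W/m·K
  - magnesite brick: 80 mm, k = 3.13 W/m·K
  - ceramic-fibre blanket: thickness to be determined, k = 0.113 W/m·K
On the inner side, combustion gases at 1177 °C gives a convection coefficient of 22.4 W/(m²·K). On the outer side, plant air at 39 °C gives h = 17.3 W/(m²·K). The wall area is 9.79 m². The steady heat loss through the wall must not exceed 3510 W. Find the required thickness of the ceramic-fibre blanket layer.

L ≈ 256 mm

Using the resistance-network approach (series):
R_inner film = 1/(h_i·A) = 1/(22.4×9.79) = 0.00456 K/W
R_insulating firebrick = L/(kA) = 0.19/(0.244×9.79) = 0.07954 K/W
R_magnesite brick = L/(kA) = 0.08/(3.13×9.79) = 0.002611 K/W
R_outer film = 1/(h_o·A) = 1/(17.3×9.79) = 0.005904 K/W
Sum of the known resistances R_other = 0.09261 K/W
Required total resistance R_tot = ΔT/Q_allow = 1138/3510 = 0.3242 K/W
R_ceramic-fibre blanket = R_tot − R_other = 0.2316 K/W
L = R·k·A = 0.2316×0.113×9.79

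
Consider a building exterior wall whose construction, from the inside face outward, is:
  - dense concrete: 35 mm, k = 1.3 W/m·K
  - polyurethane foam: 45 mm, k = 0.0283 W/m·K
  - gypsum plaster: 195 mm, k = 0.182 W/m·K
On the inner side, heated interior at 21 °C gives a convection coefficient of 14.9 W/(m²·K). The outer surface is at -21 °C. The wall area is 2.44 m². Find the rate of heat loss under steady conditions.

Q ≈ 37.2 W

Thermal resistances in series:
R_inner film = 1/(h_i·A) = 1/(14.9×2.44) = 0.02751 K/W
R_dense concrete = L/(kA) = 0.035/(1.3×2.44) = 0.01103 K/W
R_polyurethane foam = L/(kA) = 0.045/(0.0283×2.44) = 0.6517 K/W
R_gypsum plaster = L/(kA) = 0.195/(0.182×2.44) = 0.4391 K/W
R_total = 1.129 K/W
Q = ΔT / R_total = 42 / 1.129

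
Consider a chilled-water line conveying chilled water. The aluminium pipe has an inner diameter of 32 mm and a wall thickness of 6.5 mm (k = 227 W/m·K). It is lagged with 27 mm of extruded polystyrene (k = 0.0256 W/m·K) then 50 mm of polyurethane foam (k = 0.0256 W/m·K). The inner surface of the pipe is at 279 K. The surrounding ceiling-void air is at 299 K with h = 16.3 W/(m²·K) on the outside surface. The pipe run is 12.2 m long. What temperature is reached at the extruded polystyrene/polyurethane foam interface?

For a radial system each layer contributes R = ln(r_out/r_in)/(2πkL); films add R = 1/(hA).
R_aluminium pipe wall = ln(22.5/16)/(2π×227×12.2) = 1.959×10^-5 K/W
R_extruded polystyrene = ln(49.5/22.5)/(2π×0.0256×12.2) = 0.4018 K/W
R_polyurethane foam = ln(99.5/49.5)/(2π×0.0256×12.2) = 0.3558 K/W
R_outer film = 1/(h_o·2πr_oL) = 1/(16.3×2π×0.0995×12.2) = 0.008044 K/W
R_total = 0.7656 K/W
Q = ΔT/R_total = 20/0.7656
Q = 26.1 W
T_interface = T_inner + Q·ΣR(inner→interface) = 279 + 26.1×0.4018

T ≈ 289 K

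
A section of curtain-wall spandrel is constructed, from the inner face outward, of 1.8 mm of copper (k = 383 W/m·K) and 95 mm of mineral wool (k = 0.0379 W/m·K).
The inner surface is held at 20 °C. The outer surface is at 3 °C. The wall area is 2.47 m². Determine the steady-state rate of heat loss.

Q ≈ 16.8 W

Series thermal resistances:
R_copper = L/(kA) = 0.0018/(383×2.47) = 1.903×10^-6 K/W
R_mineral wool = L/(kA) = 0.095/(0.0379×2.47) = 1.015 K/W
R_total = 1.015 K/W
Q = ΔT / R_total = 17 / 1.015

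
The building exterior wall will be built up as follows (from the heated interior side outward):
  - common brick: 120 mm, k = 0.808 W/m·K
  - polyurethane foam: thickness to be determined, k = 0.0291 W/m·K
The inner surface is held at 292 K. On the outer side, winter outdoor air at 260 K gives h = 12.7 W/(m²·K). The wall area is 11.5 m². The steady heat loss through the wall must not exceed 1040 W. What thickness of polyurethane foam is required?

L ≈ 3.68 mm

Using the resistance-network approach (series):
R_common brick = L/(kA) = 0.12/(0.808×11.5) = 0.01291 K/W
R_outer film = 1/(h_o·A) = 1/(12.7×11.5) = 0.006847 K/W
Sum of the known resistances R_other = 0.01976 K/W
Required total resistance R_tot = ΔT/Q_allow = 32/1040 = 0.03077 K/W
R_polyurethane foam = R_tot − R_other = 0.01101 K/W
L = R·k·A = 0.01101×0.0291×11.5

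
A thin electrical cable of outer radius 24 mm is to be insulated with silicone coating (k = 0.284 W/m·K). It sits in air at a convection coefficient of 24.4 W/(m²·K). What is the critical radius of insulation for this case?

For a cylinder r_cr = k/h = 0.284/24.4
r_cr = 11.6 mm; since the bare radius (24 mm) is above r_cr, any added insulation will reduce heat loss.

r_cr ≈ 11.6 mm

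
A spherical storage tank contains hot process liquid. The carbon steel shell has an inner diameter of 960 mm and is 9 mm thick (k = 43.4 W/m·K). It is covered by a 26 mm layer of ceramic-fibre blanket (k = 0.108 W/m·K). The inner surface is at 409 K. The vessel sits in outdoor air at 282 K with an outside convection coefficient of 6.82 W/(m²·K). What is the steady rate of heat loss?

Spherical conduction: R = (1/r_in − 1/r_out)/(4πk) per layer; series-sum.
R_carbon steel shell = (1/0.48 − 1/0.489)/(4π×43.4) = 7.031×10^-5 K/W
R_ceramic-fibre blanket = (1/0.489 − 1/0.515)/(4π×0.108) = 0.07607 K/W
R_outer film = 1/(h·4πr_o²) = 1/(6.82×4π×0.515²) = 0.04399 K/W
R_total = 0.1201 K/W
Q = ΔT/R_total = 127/0.1201

Q ≈ 1060 W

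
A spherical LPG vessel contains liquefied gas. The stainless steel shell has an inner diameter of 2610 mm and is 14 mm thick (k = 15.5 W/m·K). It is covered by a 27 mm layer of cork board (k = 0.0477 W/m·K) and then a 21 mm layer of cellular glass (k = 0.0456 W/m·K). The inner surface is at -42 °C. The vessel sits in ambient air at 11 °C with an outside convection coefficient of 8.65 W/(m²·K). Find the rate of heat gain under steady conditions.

Each spherical layer contributes R = (1/r_i − 1/r_o)/(4πk):
R_stainless steel shell = (1/1.305 − 1/1.319)/(4π×15.5) = 4.176×10^-5 K/W
R_cork board = (1/1.319 − 1/1.346)/(4π×0.0477) = 0.02537 K/W
R_cellular glass = (1/1.346 − 1/1.367)/(4π×0.0456) = 0.01992 K/W
R_outer film = 1/(h·4πr_o²) = 1/(8.65×4π×1.367²) = 0.004923 K/W
R_total = 0.05025 K/W
Q = ΔT/R_total = 53/0.05025

Q ≈ 1050 W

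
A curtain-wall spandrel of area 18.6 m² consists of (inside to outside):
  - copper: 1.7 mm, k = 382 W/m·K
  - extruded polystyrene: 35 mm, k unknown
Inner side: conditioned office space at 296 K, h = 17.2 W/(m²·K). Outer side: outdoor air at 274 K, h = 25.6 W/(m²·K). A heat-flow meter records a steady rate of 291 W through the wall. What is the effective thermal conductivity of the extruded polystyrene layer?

k ≈ 0.0267 W/(m·K)

Series thermal resistances:
R_inner film = 1/(h_i·A) = 1/(17.2×18.6) = 0.003126 K/W
R_copper = L/(kA) = 0.0017/(382×18.6) = 2.393×10^-7 K/W
R_outer film = 1/(h_o·A) = 1/(25.6×18.6) = 0.0021 K/W
Sum of known resistances R_other = 0.005226 K/W
Total R = ΔT/Q = 22/291 = 0.0756 K/W
R_extruded polystyrene = R_total − R_other = 0.07038 K/W
k = L/(R·A) = 0.035/(0.07038×18.6)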